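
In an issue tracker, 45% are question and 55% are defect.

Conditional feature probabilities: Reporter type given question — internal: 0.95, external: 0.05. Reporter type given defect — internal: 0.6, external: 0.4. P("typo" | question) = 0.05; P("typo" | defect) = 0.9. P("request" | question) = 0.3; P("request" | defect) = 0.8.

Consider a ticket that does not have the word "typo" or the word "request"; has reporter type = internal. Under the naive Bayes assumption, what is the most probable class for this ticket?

question: 0.45 × 0.95 × (1−0.05) × (1−0.3) = 0.2842875
defect: 0.55 × 0.6 × (1−0.9) × (1−0.8) = 0.0066
Highest score → question.

question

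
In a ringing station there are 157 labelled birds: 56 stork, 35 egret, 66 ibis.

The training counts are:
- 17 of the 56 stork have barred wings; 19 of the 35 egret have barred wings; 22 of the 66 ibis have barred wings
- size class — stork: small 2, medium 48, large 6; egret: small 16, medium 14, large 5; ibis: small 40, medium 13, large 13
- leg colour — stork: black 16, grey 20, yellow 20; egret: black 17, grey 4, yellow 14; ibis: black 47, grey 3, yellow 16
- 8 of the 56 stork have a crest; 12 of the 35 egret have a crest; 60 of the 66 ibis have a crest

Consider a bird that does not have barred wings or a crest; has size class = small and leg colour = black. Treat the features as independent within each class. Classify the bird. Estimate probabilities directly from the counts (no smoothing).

stork: (56/157) × (39/56) × (2/56) × (16/56) × (48/56) ≈ 0.00217266
egret: (35/157) × (16/35) × (16/35) × (17/35) × (23/35) ≈ 0.0148701
ibis: (66/157) × (44/66) × (40/66) × (47/66) × (6/66) ≈ 0.0109959
Highest score → egret.

egret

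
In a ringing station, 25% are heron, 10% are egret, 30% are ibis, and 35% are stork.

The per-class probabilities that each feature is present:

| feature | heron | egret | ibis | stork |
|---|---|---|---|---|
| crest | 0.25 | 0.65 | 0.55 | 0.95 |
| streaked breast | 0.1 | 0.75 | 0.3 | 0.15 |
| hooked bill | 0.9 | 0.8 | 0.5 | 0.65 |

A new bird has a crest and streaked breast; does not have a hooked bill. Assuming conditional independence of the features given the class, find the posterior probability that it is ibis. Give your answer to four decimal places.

heron: 0.25 × 0.25 × 0.1 × (1−0.9) = 0.000625
egret: 0.1 × 0.65 × 0.75 × (1−0.8) = 0.00975
ibis: 0.3 × 0.55 × 0.3 × (1−0.5) = 0.02475
stork: 0.35 × 0.95 × 0.15 × (1−0.65) = 0.01745625
P(ibis | x) = 0.02475 / 0.05258125 ≈ 0.4707

0.4707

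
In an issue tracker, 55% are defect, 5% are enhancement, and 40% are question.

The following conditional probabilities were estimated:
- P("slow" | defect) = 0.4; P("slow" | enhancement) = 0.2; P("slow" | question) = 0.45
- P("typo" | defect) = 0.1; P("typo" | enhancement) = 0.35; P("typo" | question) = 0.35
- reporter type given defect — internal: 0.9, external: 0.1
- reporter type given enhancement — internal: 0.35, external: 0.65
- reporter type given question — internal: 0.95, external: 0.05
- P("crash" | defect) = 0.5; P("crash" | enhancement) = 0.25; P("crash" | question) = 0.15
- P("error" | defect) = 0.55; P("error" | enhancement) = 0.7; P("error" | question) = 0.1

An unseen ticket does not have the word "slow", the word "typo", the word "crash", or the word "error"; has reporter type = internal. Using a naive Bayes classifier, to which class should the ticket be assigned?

question

defect: 0.55 × (1−0.4) × (1−0.1) × 0.9 × (1−0.5) × (1−0.55) = 0.0601425
enhancement: 0.05 × (1−0.2) × (1−0.35) × 0.35 × (1−0.25) × (1−0.7) = 0.0020475
question: 0.4 × (1−0.45) × (1−0.35) × 0.95 × (1−0.15) × (1−0.1) = 0.10392525
Highest score → question.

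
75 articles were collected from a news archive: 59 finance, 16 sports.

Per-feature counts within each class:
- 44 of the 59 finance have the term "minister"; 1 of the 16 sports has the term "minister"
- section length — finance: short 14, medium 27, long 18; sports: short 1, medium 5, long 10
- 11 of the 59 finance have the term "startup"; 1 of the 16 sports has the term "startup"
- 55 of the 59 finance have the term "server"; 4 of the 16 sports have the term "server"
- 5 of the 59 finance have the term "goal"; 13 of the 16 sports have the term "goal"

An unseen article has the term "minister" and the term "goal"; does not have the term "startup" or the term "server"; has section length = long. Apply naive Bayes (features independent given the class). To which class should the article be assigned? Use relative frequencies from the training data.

sports

finance: (59/75) × (44/59) × (18/59) × (48/59) × (4/59) × (5/59) ≈ 0.000836618
sports: (16/75) × (1/16) × (10/16) × (15/16) × (12/16) × (13/16) = 0.0047607421875
Highest score → sports.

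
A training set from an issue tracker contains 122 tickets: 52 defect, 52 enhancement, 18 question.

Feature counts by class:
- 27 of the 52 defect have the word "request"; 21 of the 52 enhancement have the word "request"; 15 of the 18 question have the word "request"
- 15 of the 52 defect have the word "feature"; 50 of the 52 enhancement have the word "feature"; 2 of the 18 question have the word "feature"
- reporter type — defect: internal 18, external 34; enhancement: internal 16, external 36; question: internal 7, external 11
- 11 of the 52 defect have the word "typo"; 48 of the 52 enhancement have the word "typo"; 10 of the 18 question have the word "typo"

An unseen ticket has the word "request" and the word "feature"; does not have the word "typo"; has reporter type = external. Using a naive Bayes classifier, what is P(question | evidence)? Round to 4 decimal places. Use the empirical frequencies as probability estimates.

0.0817

defect: (52/122) × (27/52) × (15/52) × (34/52) × (41/52) ≈ 0.0329115
enhancement: (52/122) × (21/52) × (50/52) × (36/52) × (4/52) ≈ 0.00881418
question: (18/122) × (15/18) × (2/18) × (11/18) × (8/18) ≈ 0.00371045
P(question | x) = 0.00371045 / 0.04543613 ≈ 0.0817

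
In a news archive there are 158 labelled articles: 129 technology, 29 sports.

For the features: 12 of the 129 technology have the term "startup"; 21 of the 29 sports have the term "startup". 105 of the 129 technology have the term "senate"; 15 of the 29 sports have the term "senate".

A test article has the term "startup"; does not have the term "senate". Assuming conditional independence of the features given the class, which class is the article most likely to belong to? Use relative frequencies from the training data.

technology: (129/158) × (12/129) × (24/129) ≈ 0.0141301
sports: (29/158) × (21/29) × (14/29) ≈ 0.0641641
Highest score → sports.

sports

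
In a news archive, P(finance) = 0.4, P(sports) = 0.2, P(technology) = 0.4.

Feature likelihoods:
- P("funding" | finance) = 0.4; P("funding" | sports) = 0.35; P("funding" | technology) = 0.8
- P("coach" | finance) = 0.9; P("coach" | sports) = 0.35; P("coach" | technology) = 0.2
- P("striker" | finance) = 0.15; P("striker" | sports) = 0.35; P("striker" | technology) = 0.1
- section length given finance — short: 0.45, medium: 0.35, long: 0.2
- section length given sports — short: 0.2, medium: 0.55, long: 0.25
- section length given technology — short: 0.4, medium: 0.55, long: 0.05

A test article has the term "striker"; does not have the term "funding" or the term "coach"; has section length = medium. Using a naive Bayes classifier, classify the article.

finance: 0.4 × (1−0.4) × (1−0.9) × 0.15 × 0.35 = 0.00126
sports: 0.2 × (1−0.35) × (1−0.35) × 0.35 × 0.55 = 0.01626625
technology: 0.4 × (1−0.8) × (1−0.2) × 0.1 × 0.55 = 0.00352
Highest score → sports.

sports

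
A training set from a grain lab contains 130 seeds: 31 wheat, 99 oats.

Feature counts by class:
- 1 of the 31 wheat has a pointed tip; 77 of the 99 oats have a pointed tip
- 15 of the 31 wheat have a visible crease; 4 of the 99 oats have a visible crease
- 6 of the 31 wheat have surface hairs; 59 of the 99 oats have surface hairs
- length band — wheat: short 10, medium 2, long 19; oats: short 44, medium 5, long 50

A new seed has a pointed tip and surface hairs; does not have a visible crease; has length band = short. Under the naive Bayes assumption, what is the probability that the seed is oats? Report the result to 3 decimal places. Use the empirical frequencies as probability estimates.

0.998

wheat: (31/130) × (1/31) × (16/31) × (6/31) × (10/31) ≈ 0.000247881
oats: (99/130) × (77/99) × (95/99) × (59/99) × (44/99) ≈ 0.150546
P(oats | x) = 0.150546 / 0.150793881 ≈ 0.998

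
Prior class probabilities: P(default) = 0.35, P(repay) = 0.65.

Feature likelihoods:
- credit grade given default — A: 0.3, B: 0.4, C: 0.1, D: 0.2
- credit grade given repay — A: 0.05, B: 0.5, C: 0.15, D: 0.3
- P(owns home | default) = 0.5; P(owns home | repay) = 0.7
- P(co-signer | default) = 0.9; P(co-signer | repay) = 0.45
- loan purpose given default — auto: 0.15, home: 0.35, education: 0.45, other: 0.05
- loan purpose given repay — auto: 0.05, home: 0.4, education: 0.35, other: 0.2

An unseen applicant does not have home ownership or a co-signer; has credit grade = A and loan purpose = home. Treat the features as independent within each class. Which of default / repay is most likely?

default: 0.35 × 0.3 × (1−0.5) × (1−0.9) × 0.35 = 0.0018375
repay: 0.65 × 0.05 × (1−0.7) × (1−0.45) × 0.4 = 0.002145
Highest score → repay.

repay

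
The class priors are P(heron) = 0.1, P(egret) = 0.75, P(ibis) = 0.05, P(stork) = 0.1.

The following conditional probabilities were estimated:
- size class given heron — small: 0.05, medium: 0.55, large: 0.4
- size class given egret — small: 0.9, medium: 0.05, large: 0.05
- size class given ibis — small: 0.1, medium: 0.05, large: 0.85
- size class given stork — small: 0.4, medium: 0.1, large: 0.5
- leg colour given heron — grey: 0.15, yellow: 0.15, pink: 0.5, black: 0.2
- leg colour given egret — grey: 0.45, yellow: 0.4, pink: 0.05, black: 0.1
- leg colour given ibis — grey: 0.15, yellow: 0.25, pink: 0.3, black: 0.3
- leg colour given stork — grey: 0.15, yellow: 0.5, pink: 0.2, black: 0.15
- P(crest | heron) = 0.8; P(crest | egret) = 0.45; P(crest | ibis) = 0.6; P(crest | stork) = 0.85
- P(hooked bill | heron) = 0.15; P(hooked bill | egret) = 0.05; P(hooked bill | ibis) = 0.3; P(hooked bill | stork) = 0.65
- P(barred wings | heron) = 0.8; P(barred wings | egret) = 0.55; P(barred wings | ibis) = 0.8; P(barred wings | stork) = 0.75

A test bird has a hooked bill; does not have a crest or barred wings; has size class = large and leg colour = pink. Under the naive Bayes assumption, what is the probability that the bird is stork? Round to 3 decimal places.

heron: 0.1 × 0.4 × 0.5 × (1−0.8) × 0.15 × (1−0.8) = 0.00012
egret: 0.75 × 0.05 × 0.05 × (1−0.45) × 0.05 × (1−0.55) = 0.000023203125
ibis: 0.05 × 0.85 × 0.3 × (1−0.6) × 0.3 × (1−0.8) = 0.000306
stork: 0.1 × 0.5 × 0.2 × (1−0.85) × 0.65 × (1−0.75) = 0.00024375
P(stork | x) = 0.00024375 / 0.000692953125 ≈ 0.352

0.352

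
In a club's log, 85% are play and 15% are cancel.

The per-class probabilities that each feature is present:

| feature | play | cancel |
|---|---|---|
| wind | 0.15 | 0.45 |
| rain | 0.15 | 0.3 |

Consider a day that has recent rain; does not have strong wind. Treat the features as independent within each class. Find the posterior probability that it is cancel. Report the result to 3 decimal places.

play: 0.85 × (1−0.15) × 0.15 = 0.108375
cancel: 0.15 × (1−0.45) × 0.3 = 0.02475
P(cancel | x) = 0.02475 / 0.133125 ≈ 0.186

0.186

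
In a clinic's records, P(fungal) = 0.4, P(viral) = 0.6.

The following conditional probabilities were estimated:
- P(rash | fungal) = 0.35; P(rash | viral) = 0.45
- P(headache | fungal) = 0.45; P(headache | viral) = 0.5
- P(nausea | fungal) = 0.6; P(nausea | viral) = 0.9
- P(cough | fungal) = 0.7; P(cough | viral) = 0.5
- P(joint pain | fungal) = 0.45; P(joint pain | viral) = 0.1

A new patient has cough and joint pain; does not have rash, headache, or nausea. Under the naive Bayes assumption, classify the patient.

fungal

fungal: 0.4 × (1−0.35) × (1−0.45) × (1−0.6) × 0.7 × 0.45 = 0.018018
viral: 0.6 × (1−0.45) × (1−0.5) × (1−0.9) × 0.5 × 0.1 = 0.000825
Highest score → fungal.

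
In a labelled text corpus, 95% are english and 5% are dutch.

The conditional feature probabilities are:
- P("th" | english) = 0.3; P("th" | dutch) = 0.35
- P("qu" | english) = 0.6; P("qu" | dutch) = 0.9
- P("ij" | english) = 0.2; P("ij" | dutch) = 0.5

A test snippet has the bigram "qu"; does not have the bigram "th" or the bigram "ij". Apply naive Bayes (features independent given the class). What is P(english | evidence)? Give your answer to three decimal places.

0.956

english: 0.95 × (1−0.3) × 0.6 × (1−0.2) = 0.3192
dutch: 0.05 × (1−0.35) × 0.9 × (1−0.5) = 0.014625
P(english | x) = 0.3192 / 0.333825 ≈ 0.956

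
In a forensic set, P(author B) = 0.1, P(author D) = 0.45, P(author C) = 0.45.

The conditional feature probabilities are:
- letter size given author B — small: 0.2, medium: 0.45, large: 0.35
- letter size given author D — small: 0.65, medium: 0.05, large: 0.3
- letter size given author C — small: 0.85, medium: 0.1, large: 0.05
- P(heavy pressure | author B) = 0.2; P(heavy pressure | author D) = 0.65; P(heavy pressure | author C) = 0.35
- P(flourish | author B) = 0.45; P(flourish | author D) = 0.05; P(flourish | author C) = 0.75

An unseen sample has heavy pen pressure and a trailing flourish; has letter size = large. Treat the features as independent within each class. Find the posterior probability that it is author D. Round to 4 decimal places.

author B: 0.1 × 0.35 × 0.2 × 0.45 = 0.00315
author D: 0.45 × 0.3 × 0.65 × 0.05 = 0.0043875
author C: 0.45 × 0.05 × 0.35 × 0.75 = 0.00590625
P(author D | x) = 0.0043875 / 0.01344375 ≈ 0.3264

0.3264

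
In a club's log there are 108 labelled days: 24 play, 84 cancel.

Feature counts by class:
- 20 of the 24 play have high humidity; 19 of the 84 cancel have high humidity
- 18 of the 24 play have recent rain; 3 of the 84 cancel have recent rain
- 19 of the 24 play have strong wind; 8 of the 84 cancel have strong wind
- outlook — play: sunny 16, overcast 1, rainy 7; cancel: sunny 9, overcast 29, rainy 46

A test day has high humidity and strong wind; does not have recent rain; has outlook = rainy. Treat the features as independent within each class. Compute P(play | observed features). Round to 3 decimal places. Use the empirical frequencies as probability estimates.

0.547

play: (24/108) × (20/24) × (6/24) × (19/24) × (7/24) ≈ 0.0106899
cancel: (84/108) × (19/84) × (81/84) × (8/84) × (46/84) ≈ 0.00884759
P(play | x) = 0.0106899 / 0.01953749 ≈ 0.547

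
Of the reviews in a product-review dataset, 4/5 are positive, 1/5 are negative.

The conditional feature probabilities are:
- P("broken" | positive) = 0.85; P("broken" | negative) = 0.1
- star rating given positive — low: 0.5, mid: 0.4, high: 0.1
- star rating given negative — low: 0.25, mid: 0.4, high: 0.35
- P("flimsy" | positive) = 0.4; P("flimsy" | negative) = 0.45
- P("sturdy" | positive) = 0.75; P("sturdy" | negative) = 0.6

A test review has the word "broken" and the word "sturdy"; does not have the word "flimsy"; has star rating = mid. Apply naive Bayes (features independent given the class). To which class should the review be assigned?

positive

positive: 0.8 × 0.85 × 0.4 × (1−0.4) × 0.75 = 0.1224
negative: 0.2 × 0.1 × 0.4 × (1−0.45) × 0.6 = 0.00264
Highest score → positive.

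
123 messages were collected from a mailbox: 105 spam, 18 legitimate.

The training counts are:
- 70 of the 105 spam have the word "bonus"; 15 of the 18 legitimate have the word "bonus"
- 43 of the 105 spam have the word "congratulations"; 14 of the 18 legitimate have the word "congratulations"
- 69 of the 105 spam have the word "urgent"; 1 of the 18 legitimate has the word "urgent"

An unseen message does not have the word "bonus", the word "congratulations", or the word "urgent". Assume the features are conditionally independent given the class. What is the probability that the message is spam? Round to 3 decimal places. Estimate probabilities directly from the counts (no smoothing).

0.918

spam: (105/123) × (35/105) × (62/105) × (36/105) ≈ 0.0576074
legitimate: (18/123) × (3/18) × (4/18) × (17/18) ≈ 0.00511894
P(spam | x) = 0.0576074 / 0.06272634 ≈ 0.918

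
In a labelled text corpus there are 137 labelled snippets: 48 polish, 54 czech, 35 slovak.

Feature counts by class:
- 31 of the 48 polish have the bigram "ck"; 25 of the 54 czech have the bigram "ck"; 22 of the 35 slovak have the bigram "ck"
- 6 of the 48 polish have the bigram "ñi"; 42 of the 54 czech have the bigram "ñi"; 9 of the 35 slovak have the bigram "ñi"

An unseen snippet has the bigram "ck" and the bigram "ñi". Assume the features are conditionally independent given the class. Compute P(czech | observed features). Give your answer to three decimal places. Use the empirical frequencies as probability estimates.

0.671

polish: (48/137) × (31/48) × (6/48) ≈ 0.0282847
czech: (54/137) × (25/54) × (42/54) ≈ 0.14193
slovak: (35/137) × (22/35) × (9/35) ≈ 0.041293
P(czech | x) = 0.14193 / 0.2115077 ≈ 0.671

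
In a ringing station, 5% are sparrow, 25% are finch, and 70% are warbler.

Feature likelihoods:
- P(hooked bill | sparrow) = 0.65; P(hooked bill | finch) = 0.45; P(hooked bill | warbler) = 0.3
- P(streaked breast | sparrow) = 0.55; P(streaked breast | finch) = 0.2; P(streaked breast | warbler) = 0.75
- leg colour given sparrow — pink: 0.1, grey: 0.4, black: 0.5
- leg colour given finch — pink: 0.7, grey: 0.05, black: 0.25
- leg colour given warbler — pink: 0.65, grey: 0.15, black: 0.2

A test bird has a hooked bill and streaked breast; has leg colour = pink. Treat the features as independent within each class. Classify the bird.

warbler

sparrow: 0.05 × 0.65 × 0.55 × 0.1 = 0.0017875
finch: 0.25 × 0.45 × 0.2 × 0.7 = 0.01575
warbler: 0.7 × 0.3 × 0.75 × 0.65 = 0.102375
Highest score → warbler.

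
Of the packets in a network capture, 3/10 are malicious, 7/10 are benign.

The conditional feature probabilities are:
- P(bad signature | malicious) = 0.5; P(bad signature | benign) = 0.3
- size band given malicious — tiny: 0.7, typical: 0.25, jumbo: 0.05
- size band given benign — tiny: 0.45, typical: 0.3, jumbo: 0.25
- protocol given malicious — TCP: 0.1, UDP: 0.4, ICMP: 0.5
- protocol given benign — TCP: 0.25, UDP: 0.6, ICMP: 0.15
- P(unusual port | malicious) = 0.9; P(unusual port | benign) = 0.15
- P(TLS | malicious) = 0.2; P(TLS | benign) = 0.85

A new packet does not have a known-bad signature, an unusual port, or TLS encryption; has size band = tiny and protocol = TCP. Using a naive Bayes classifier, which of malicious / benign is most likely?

malicious: 0.3 × (1−0.5) × 0.7 × 0.1 × (1−0.9) × (1−0.2) = 0.00084
benign: 0.7 × (1−0.3) × 0.45 × 0.25 × (1−0.15) × (1−0.85) = 0.0070284375
Highest score → benign.

benign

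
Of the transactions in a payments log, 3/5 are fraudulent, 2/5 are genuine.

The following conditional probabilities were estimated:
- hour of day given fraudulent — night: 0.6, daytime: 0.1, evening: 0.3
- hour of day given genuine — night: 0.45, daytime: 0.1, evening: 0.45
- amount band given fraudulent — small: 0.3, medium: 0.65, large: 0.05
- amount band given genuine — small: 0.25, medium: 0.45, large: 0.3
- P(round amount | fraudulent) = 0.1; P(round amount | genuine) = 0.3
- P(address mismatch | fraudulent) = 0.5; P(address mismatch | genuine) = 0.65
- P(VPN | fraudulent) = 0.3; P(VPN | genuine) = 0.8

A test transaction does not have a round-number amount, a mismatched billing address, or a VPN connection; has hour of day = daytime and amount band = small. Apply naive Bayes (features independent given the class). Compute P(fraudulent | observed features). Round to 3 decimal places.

0.920

fraudulent: 0.6 × 0.1 × 0.3 × (1−0.1) × (1−0.5) × (1−0.3) = 0.00567
genuine: 0.4 × 0.1 × 0.25 × (1−0.3) × (1−0.65) × (1−0.8) = 0.00049
P(fraudulent | x) = 0.00567 / 0.00616 ≈ 0.920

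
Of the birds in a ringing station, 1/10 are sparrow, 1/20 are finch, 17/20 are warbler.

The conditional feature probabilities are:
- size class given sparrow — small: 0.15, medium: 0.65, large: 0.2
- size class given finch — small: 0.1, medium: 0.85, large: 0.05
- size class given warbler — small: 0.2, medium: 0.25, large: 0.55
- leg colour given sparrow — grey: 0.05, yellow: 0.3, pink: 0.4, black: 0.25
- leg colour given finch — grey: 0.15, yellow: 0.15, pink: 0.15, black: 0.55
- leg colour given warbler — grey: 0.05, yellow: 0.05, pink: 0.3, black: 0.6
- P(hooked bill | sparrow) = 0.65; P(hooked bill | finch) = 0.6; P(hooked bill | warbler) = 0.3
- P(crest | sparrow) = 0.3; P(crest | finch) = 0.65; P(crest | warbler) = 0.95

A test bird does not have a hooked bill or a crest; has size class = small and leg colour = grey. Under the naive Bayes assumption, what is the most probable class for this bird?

warbler

sparrow: 0.1 × 0.15 × 0.05 × (1−0.65) × (1−0.3) = 0.00018375
finch: 0.05 × 0.1 × 0.15 × (1−0.6) × (1−0.65) = 0.000105
warbler: 0.85 × 0.2 × 0.05 × (1−0.3) × (1−0.95) = 0.0002975
Highest score → warbler.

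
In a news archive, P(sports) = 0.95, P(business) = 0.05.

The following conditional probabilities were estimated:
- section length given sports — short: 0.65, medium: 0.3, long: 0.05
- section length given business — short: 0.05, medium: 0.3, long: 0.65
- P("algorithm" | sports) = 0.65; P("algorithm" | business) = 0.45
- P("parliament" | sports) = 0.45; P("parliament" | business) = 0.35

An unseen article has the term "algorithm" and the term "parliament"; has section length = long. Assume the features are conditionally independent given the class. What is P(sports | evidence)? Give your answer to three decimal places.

sports: 0.95 × 0.05 × 0.65 × 0.45 = 0.01389375
business: 0.05 × 0.65 × 0.45 × 0.35 = 0.00511875
P(sports | x) = 0.01389375 / 0.0190125 ≈ 0.731

0.731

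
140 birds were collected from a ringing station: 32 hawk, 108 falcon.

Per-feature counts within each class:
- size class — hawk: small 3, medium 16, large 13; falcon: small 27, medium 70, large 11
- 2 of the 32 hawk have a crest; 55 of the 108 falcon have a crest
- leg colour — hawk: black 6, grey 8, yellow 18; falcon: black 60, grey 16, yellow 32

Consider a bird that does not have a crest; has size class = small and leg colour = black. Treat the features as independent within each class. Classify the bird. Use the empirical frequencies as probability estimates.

falcon

hawk: (32/140) × (3/32) × (30/32) × (6/32) ≈ 0.00376674
falcon: (108/140) × (27/108) × (53/108) × (60/108) ≈ 0.0525794
Highest score → falcon.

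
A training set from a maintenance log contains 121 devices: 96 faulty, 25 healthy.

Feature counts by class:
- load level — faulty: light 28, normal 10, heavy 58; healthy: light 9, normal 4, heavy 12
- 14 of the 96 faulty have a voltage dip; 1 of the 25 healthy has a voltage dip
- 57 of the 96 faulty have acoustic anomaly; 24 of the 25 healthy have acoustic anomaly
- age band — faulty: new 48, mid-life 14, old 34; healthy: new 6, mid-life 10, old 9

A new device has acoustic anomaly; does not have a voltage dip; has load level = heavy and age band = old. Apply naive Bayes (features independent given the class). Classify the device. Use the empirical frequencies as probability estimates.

faulty: (96/121) × (58/96) × (82/96) × (57/96) × (34/96) ≈ 0.0860987
healthy: (25/121) × (12/25) × (24/25) × (24/25) × (9/25) ≈ 0.0329034
Highest score → faulty.

faulty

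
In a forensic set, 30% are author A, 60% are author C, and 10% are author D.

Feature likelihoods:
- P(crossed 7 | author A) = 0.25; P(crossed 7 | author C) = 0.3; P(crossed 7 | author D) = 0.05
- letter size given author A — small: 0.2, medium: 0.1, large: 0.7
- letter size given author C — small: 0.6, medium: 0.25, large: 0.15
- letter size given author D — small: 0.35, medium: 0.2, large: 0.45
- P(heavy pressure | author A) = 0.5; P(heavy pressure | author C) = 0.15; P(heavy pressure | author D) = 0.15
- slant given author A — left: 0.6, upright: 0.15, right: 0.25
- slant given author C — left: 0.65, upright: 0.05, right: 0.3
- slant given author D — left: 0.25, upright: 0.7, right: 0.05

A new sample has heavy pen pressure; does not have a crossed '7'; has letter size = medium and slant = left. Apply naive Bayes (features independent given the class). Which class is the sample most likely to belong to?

author C

author A: 0.3 × (1−0.25) × 0.1 × 0.5 × 0.6 = 0.00675
author C: 0.6 × (1−0.3) × 0.25 × 0.15 × 0.65 = 0.0102375
author D: 0.1 × (1−0.05) × 0.2 × 0.15 × 0.25 = 0.0007125
Highest score → author C.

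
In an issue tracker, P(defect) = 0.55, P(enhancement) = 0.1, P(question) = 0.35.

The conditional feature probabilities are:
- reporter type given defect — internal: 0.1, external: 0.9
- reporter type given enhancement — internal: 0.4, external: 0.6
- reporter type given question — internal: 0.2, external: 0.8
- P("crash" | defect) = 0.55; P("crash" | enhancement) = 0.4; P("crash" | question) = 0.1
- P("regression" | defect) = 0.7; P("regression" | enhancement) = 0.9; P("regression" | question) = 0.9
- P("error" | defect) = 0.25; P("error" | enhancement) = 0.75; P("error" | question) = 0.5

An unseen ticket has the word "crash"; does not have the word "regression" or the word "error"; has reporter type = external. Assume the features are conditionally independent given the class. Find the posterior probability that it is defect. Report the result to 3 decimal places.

0.968

defect: 0.55 × 0.9 × 0.55 × (1−0.7) × (1−0.25) = 0.06125625
enhancement: 0.1 × 0.6 × 0.4 × (1−0.9) × (1−0.75) = 0.0006
question: 0.35 × 0.8 × 0.1 × (1−0.9) × (1−0.5) = 0.0014
P(defect | x) = 0.06125625 / 0.06325625 ≈ 0.968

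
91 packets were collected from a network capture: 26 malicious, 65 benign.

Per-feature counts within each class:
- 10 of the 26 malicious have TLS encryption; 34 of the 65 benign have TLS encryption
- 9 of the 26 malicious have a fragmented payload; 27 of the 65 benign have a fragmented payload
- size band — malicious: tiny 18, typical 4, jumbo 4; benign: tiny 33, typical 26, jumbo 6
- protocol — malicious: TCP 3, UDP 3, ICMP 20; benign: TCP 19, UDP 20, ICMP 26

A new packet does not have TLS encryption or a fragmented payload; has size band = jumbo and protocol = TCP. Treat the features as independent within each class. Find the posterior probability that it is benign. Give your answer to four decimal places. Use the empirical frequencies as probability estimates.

malicious: (26/91) × (16/26) × (17/26) × (4/26) × (3/26) ≈ 0.00204074
benign: (65/91) × (31/65) × (38/65) × (6/65) × (19/65) ≈ 0.00537364
P(benign | x) = 0.00537364 / 0.00741438 ≈ 0.7248

0.7248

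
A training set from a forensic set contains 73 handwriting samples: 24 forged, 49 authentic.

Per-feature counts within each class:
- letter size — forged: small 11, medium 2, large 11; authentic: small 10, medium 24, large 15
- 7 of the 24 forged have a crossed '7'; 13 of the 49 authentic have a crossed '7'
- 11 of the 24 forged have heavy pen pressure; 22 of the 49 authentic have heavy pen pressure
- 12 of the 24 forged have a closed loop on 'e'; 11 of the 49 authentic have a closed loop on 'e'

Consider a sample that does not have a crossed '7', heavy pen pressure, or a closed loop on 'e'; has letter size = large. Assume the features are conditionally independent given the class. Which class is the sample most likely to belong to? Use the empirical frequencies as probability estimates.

authentic

forged: (24/73) × (11/24) × (17/24) × (13/24) × (12/24) ≈ 0.0289074
authentic: (49/73) × (15/49) × (36/49) × (27/49) × (38/49) ≈ 0.0645104
Highest score → authentic.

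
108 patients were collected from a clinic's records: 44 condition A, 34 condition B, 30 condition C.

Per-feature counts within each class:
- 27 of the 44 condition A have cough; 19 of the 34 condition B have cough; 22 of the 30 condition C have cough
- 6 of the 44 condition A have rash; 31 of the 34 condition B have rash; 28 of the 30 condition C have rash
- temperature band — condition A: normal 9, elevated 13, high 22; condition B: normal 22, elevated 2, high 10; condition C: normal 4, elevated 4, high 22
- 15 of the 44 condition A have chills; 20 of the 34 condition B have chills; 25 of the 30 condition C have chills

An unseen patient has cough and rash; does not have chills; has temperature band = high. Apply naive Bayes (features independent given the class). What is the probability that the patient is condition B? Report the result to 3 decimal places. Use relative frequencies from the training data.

condition A: (44/108) × (27/44) × (6/44) × (22/44) × (29/44) ≈ 0.0112345
condition B: (34/108) × (19/34) × (31/34) × (10/34) × (14/34) ≈ 0.019426
condition C: (30/108) × (22/30) × (28/30) × (22/30) × (5/30) ≈ 0.0232373
P(condition B | x) = 0.019426 / 0.0538978 ≈ 0.360

0.360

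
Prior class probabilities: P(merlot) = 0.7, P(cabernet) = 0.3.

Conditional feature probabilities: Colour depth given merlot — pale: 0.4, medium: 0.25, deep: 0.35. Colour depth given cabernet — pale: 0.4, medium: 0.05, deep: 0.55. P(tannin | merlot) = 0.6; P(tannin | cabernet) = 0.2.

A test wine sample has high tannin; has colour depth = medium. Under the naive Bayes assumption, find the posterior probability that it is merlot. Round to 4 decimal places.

merlot: 0.7 × 0.25 × 0.6 = 0.105
cabernet: 0.3 × 0.05 × 0.2 = 0.003
P(merlot | x) = 0.105 / 0.108 ≈ 0.9722

0.9722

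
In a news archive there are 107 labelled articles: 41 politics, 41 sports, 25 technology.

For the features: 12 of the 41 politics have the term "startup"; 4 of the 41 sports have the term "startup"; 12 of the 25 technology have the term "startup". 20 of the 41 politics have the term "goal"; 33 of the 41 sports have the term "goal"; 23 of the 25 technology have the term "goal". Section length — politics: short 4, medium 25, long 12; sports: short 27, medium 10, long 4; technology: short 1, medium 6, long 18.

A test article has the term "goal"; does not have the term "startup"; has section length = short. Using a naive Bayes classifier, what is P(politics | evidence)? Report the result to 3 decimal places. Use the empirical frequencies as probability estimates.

politics: (41/107) × (29/41) × (20/41) × (4/41) ≈ 0.0128984
sports: (41/107) × (37/41) × (33/41) × (27/41) ≈ 0.183285
technology: (25/107) × (13/25) × (23/25) × (1/25) ≈ 0.00447103
P(politics | x) = 0.0128984 / 0.20065443 ≈ 0.064

0.064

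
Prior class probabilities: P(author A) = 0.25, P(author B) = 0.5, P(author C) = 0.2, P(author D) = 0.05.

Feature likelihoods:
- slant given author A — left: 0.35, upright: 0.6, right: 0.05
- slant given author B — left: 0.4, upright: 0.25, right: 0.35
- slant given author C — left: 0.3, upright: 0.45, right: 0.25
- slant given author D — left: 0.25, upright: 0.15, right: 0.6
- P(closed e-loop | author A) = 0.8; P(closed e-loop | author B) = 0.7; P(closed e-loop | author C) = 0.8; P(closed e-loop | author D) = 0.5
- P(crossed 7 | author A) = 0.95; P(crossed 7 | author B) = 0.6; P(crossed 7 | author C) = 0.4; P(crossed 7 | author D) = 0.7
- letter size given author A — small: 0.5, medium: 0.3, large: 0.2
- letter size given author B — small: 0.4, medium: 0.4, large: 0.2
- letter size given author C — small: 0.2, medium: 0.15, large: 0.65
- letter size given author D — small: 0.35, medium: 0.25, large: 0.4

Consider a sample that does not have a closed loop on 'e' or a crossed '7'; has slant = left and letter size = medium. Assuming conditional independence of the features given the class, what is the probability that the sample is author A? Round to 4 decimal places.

0.0230

author A: 0.25 × 0.35 × (1−0.8) × (1−0.95) × 0.3 = 0.0002625
author B: 0.5 × 0.4 × (1−0.7) × (1−0.6) × 0.4 = 0.0096
author C: 0.2 × 0.3 × (1−0.8) × (1−0.4) × 0.15 = 0.00108
author D: 0.05 × 0.25 × (1−0.5) × (1−0.7) × 0.25 = 0.00046875
P(author A | x) = 0.0002625 / 0.01141125 ≈ 0.0230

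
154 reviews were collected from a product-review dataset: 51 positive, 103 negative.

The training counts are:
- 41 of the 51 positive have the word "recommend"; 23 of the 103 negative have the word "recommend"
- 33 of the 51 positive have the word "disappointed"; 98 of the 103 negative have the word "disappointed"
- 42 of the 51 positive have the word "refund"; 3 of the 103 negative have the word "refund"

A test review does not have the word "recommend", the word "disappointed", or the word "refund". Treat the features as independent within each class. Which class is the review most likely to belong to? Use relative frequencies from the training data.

negative

positive: (51/154) × (10/51) × (18/51) × (9/51) ≈ 0.0040444
negative: (103/154) × (80/103) × (5/103) × (100/103) ≈ 0.024483
Highest score → negative.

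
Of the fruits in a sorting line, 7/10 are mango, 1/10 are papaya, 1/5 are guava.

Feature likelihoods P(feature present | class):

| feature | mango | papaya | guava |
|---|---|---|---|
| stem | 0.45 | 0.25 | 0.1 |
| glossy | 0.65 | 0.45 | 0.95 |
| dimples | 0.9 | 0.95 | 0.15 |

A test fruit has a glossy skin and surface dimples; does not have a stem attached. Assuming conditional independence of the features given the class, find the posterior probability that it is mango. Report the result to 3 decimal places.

0.796

mango: 0.7 × (1−0.45) × 0.65 × 0.9 = 0.225225
papaya: 0.1 × (1−0.25) × 0.45 × 0.95 = 0.0320625
guava: 0.2 × (1−0.1) × 0.95 × 0.15 = 0.02565
P(mango | x) = 0.225225 / 0.2829375 ≈ 0.796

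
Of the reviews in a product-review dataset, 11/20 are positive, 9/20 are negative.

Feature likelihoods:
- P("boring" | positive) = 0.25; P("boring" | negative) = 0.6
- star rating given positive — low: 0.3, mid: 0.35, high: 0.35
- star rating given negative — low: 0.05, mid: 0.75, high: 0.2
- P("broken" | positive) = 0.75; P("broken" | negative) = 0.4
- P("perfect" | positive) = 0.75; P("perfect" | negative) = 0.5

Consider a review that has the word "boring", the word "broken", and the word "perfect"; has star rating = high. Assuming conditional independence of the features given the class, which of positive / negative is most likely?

positive

positive: 0.55 × 0.25 × 0.35 × 0.75 × 0.75 = 0.0270703125
negative: 0.45 × 0.6 × 0.2 × 0.4 × 0.5 = 0.0108
Highest score → positive.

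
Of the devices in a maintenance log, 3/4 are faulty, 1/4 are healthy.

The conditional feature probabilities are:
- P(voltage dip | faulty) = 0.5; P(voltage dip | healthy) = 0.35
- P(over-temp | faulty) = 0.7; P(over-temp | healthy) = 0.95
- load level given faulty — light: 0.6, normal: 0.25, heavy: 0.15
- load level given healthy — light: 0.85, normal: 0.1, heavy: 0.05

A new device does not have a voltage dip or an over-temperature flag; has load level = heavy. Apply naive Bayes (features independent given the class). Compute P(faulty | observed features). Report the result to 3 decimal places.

0.976

faulty: 0.75 × (1−0.5) × (1−0.7) × 0.15 = 0.016875
healthy: 0.25 × (1−0.35) × (1−0.95) × 0.05 = 0.00040625
P(faulty | x) = 0.016875 / 0.01728125 ≈ 0.976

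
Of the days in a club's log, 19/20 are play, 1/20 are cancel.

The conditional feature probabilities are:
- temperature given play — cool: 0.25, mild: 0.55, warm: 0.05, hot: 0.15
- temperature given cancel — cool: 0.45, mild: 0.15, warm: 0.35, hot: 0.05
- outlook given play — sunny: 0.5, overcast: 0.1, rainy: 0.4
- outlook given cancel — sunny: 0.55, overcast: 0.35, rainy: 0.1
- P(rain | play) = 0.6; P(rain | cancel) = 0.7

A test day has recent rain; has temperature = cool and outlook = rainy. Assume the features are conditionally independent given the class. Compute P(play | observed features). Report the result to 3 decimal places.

0.973

play: 0.95 × 0.25 × 0.4 × 0.6 = 0.057
cancel: 0.05 × 0.45 × 0.1 × 0.7 = 0.001575
P(play | x) = 0.057 / 0.058575 ≈ 0.973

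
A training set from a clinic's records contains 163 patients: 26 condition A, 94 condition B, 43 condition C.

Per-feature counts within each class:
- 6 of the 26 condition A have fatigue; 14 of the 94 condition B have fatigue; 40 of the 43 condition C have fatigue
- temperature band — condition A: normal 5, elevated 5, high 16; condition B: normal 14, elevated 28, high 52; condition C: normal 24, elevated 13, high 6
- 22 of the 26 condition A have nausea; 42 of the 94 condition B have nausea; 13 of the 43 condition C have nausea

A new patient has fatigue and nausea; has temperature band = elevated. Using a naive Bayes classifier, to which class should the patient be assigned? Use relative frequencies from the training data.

condition C

condition A: (26/163) × (6/26) × (5/26) × (22/26) ≈ 0.00598976
condition B: (94/163) × (14/94) × (28/94) × (42/94) ≈ 0.0114312
condition C: (43/163) × (40/43) × (13/43) × (13/43) ≈ 0.0224296
Highest score → condition C.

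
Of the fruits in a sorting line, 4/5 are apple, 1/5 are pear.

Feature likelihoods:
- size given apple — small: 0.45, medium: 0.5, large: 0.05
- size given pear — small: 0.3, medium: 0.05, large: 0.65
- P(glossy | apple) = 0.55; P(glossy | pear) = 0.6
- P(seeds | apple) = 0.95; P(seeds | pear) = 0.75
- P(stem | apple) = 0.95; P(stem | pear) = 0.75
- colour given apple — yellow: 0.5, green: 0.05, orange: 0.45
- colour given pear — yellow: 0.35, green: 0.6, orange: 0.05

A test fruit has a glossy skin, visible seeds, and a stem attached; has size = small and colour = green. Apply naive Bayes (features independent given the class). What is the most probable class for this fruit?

apple: 0.8 × 0.45 × 0.55 × 0.95 × 0.95 × 0.05 = 0.00893475
pear: 0.2 × 0.3 × 0.6 × 0.75 × 0.75 × 0.6 = 0.01215
Highest score → pear.

pear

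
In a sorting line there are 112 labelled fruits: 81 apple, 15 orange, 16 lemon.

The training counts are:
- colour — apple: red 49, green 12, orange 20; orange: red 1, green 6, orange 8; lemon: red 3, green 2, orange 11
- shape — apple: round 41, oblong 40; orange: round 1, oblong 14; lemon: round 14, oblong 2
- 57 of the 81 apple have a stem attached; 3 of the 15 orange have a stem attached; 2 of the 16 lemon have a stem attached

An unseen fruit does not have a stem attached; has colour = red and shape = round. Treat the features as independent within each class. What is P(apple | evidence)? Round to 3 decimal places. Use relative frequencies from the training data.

0.758

apple: (81/112) × (49/81) × (41/81) × (24/81) ≈ 0.065615
orange: (15/112) × (1/15) × (1/15) × (12/15) ≈ 0.00047619
lemon: (16/112) × (3/16) × (14/16) × (14/16) = 0.0205078125
P(apple | x) = 0.065615 / 0.0865990025 ≈ 0.758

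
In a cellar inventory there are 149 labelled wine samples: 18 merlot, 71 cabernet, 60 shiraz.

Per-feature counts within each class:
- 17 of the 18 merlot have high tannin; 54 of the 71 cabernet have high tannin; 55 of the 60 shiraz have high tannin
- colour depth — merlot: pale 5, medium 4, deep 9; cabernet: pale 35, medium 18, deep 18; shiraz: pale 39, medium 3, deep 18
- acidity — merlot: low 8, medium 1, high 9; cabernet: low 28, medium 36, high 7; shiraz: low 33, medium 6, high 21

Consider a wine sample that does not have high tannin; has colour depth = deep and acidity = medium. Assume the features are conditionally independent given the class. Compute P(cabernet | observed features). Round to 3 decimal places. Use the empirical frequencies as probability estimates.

merlot: (18/149) × (1/18) × (9/18) × (1/18) ≈ 0.000186428
cabernet: (71/149) × (17/71) × (18/71) × (36/71) ≈ 0.0146663
shiraz: (60/149) × (5/60) × (18/60) × (6/60) ≈ 0.00100671
P(cabernet | x) = 0.0146663 / 0.015859438 ≈ 0.925

0.925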